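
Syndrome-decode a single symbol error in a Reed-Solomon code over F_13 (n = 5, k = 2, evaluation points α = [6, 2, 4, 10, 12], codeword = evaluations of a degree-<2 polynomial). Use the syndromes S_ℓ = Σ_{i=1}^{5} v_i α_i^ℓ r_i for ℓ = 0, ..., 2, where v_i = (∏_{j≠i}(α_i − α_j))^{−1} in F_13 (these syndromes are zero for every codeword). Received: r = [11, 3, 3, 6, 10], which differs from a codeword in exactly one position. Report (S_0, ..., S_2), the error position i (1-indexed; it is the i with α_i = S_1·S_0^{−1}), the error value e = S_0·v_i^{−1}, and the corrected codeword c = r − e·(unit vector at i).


S = (3, 12, 9), error at position 3, error magnitude e = 9, c = [11, 3, 7, 6, 10].

Step 1: column multipliers v_i = (∏_{j≠i}(α_i − α_j))^{−1} mod 13.
  i = 1 (α = 6): (6−2)(6−4)(6−10)(6−12) = 4·2·(−4)·(−6) = 192 ≡ 10, so v_1 = 10^{−1} = 4 (mod 13).
  i = 2 (α = 2): (2−6)(2−4)(2−10)(2−12) = (−4)·(−2)·(−8)·(−10) = 640 ≡ 3, so v_2 = 3^{−1} = 9 (mod 13).
  i = 3 (α = 4): (4−6)(4−2)(4−10)(4−12) = (−2)·2·(−6)·(−8) = −192 ≡ 3, so v_3 = 3^{−1} = 9 (mod 13).
  i = 4 (α = 10): (10−6)(10−2)(10−4)(10−12) = 4·8·6·(−2) = −384 ≡ 6, so v_4 = 6^{−1} = 11 (mod 13).
  i = 5 (α = 12): (12−6)(12−2)(12−4)(12−10) = 6·10·8·2 = 960 ≡ 11, so v_5 = 11^{−1} = 6 (mod 13).
  v = [4, 9, 9, 11, 6].
Step 2: syndromes of r = [11, 3, 3, 6, 10] (all sums mod 13).
  S_0 = Σ v_i r_i = 4·11 + 9·3 + 9·3 + 11·6 + 6·10 = 224 ≡ 3.
  S_1 = Σ v_i α_i r_i = 4·6·11 + 9·2·3 + 9·4·3 + 11·10·6 + 6·12·10 = 1806 ≡ 12.
  α_i^2 mod 13 = [10, 4, 3, 9, 1].
  S_2 = Σ v_i α_i^2 r_i = 4·10·11 + 9·4·3 + 9·3·3 + 11·9·6 + 6·1·10 = 1283 ≡ 9.
  S = (3, 12, 9) ≠ 0, so r is not a codeword (an error is present).
Step 3: locate the error. For a single error e at position i, S_ℓ = v_i·e·α_i^ℓ, so α_err = S_1/S_0.
  S_0^{−1} = 3^{−1} = 9 (mod 13), so α_err = 12·9 = 108 ≡ 4 = α_3. Error position i = 3.
  Consistency check: S_2/S_1 = 9·12 = 108 ≡ 4 = α_err ✓ (single-error assumption holds).
Step 4: error magnitude e = S_0/v_3 = S_0·∏_{j≠3}(α_3 − α_j) = 3·3 = 9 ≡ 9 (mod 13).
Step 5: correct position 3: c_3 = r_3 − e = 3 − 9 ≡ 7 (mod 13). Hence c = [11, 3, 7, 6, 10].
  Check: interpolating c through the α_i gives m(x) = 12 + 2·x (degree < 2) with m(α_i) = c_i for every i, so c is indeed a codeword.


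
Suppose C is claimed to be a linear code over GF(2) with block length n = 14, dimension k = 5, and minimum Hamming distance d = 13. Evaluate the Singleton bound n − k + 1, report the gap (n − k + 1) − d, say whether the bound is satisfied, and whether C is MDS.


Singleton RHS = n − k + 1 = 10, slack = -3, bound violated (no such code; not MDS).

Singleton bound: d ≤ n − k + 1.
Here n = 14, k = 5, so n − k + 1 = 10.
Given d = 13, check d ≤ 10: NO.
Slack = (n − k + 1) − d = -3.
The slack is negative: d = 13 exceeds n − k + 1 = 10 by 3, so the Singleton bound is violated and no linear [14, 5, 13]_2 code can exist. In particular it is not MDS (MDS requires d = n − k + 1 exactly).
Description: the claimed parameters are [14, 5, 13]_2; such a code would be impossible (violates the Singleton bound).


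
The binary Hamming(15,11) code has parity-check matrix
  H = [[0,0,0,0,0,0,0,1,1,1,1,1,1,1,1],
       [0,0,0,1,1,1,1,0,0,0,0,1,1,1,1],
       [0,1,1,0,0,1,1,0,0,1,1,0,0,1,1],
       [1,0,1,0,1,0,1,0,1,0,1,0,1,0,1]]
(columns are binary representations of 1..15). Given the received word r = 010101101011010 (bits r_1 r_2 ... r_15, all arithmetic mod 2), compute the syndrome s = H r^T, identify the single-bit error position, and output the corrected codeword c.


s = (0, 1, 1, 1)^T, error position = 7, corrected codeword c = 010101001011010

Compute s = H r^T mod 2 one row at a time:
  s_1 = 0 + 1 + 0 + 1 + 1 + 0 + 1 + 0 = 4 ≡ 0 (mod 2).
  s_2 = 1 + 0 + 1 + 1 + 1 + 0 + 1 + 0 = 5 ≡ 1 (mod 2).
  s_3 = 1 + 0 + 1 + 1 + 0 + 1 + 1 + 0 = 5 ≡ 1 (mod 2).
  s_4 = 0 + 0 + 0 + 1 + 1 + 1 + 0 + 0 = 3 ≡ 1 (mod 2).
s = (0, 1, 1, 1)^T — this equals column 7 of H (binary 0111), so error is at position 7.
Correct: flip bit 7 of r = 010101101011010 to get c = 010101001011010.


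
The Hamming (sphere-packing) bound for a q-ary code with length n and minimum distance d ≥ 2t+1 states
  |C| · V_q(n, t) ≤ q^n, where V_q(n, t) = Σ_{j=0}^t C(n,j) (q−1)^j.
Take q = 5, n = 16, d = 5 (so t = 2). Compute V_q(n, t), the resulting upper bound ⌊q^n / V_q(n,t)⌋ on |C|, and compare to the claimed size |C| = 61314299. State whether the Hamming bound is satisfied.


V_q(n, t) = 1985, q^n = 152587890625, Hamming bound = 76870473, |C| = 61314299 ≤ bound (satisfied).

Step 1: Compute V_q(n, t) = Σ_{j=0}^2 C(n, j) (q−1)^j.
  j = 0: C(16,0)·(4)^0 = 1·1 = 1.
  j = 1: C(16,1)·(4)^1 = 16·4 = 64.
  j = 2: C(16,2)·(4)^2 = 120·16 = 1920.
  V_q(n, t) = 1 + 64 + 1920 = 1985.
Step 2: q^n = 5^16 = 152587890625.
Step 3: Hamming bound ⌊q^n / V_q(n,t)⌋ = ⌊152587890625/1985⌋ = 76870473.
Step 4: Compare |C| = 61314299 to 76870473: satisfied.
The claimed |C| lies below the Hamming bound.


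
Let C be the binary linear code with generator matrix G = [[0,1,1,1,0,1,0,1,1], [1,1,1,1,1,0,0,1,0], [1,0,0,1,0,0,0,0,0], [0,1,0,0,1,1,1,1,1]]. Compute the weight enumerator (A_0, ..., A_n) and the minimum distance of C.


Weight distribution: A_0 = 1, A_2 = 1, A_4 = 8, A_6 = 5, A_8 = 1. Minimum distance d = 2.

Enumerate all 2^4 = 16 messages m ∈ F_2^4.
For each, compute codeword c = mG in F_2^9, then tally its weight.
  m = 0000 → c = 000000000, weight = 0.
  m = 1000 → c = 011101011, weight = 6.
  m = 0100 → c = 111110010, weight = 6.
  m = 1100 → c = 100011001, weight = 4.
  m = 0010 → c = 100100000, weight = 2.
  m = 1010 → c = 111001011, weight = 6.
  m = 0110 → c = 011010010, weight = 4.
  m = 1110 → c = 000111001, weight = 4.
  m = 0001 → c = 010011111, weight = 6.
  m = 1001 → c = 001110100, weight = 4.
  m = 0101 → c = 101101101, weight = 6.
  m = 1101 → c = 110000110, weight = 4.
  m = 0011 → c = 110111111, weight = 8.
  m = 1011 → c = 101010100, weight = 4.
  m = 0111 → c = 001001101, weight = 4.
  m = 1111 → c = 010100110, weight = 4.
Tally weights:
  weight 0: 1 codewords.
  weight 2: 1 codewords.
  weight 4: 8 codewords.
  weight 6: 5 codewords.
  weight 8: 1 codewords.
Minimum distance d = smallest w > 0 with A_w > 0 = 2.
Sanity: Σ A_w = 16 = 2^4 = 16 ✓.


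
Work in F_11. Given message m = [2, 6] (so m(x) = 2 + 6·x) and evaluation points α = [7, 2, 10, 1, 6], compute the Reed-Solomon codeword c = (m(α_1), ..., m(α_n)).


c = [0, 3, 7, 8, 5]

Message polynomial: m(x) = 2 + 6·x (mod 11).
For each evaluation point α_i, compute m(α_i) mod 11:
  α_1 = 7: Horner steps 6 → 0, so m(7) = 0.
  α_2 = 2: Horner steps 6 → 3, so m(2) = 3.
  α_3 = 10: Horner steps 6 → 7, so m(10) = 7.
  α_4 = 1: Horner steps 6 → 8, so m(1) = 8.
  α_5 = 6: Horner steps 6 → 5, so m(6) = 5.
Codeword c = [0, 3, 7, 8, 5] ∈ F_11^5.


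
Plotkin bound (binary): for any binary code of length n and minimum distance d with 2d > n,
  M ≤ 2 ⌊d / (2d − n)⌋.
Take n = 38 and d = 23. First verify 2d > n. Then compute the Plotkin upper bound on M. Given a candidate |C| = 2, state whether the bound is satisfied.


Plotkin bound M ≤ 4; given |C| = 2 ≤ bound (satisfied).

Check applicability: 2d = 46, n = 38.
2d − n = 8 > 0, so Plotkin applies.
Compute d/(2d−n) = 23/8 ≈ 2.8750.
⌊d/(2d−n)⌋ = 2.
Plotkin bound: M ≤ 2·2 = 4.
Given |C| = 2, check: satisfied.
This |C| is below the Plotkin bound.


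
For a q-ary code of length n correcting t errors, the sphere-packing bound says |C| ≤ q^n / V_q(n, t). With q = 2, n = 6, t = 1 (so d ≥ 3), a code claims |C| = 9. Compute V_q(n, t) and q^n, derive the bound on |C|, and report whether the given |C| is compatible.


V_q(n, t) = 7, q^n = 64, Hamming bound = 9, |C| = 9 ≤ bound (satisfied).

Step 1: Compute V_q(n, t) = Σ_{j=0}^1 C(n, j) (q−1)^j.
  j = 0: C(6,0)·(1)^0 = 1·1 = 1.
  j = 1: C(6,1)·(1)^1 = 6·1 = 6.
  V_q(n, t) = 1 + 6 = 7.
Step 2: q^n = 2^6 = 64.
Step 3: Hamming bound ⌊q^n / V_q(n,t)⌋ = ⌊64/7⌋ = 9.
Step 4: Compare |C| = 9 to 9: satisfied.
The claimed |C| lies at the Hamming bound (tight).


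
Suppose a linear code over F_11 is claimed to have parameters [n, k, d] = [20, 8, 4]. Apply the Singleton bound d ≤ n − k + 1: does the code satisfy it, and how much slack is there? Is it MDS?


Singleton RHS = n − k + 1 = 13, slack = 9, bound satisfied, not MDS.

Singleton bound: d ≤ n − k + 1.
Here n = 20, k = 8, so n − k + 1 = 13.
Given d = 4, check d ≤ 13: YES.
Slack = (n − k + 1) − d = 9.
The code is NOT MDS (slack = 9 > 0).
Description: the claimed parameters are [20, 8, 4]_11; such a code would be non-MDS.


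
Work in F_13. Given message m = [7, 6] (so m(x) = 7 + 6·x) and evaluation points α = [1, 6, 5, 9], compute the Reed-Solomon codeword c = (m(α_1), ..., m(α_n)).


c = [0, 4, 11, 9]

Message polynomial: m(x) = 7 + 6·x (mod 13).
For each evaluation point α_i, compute m(α_i) mod 13:
  α_1 = 1: Horner steps 6 → 0, so m(1) = 0.
  α_2 = 6: Horner steps 6 → 4, so m(6) = 4.
  α_3 = 5: Horner steps 6 → 11, so m(5) = 11.
  α_4 = 9: Horner steps 6 → 9, so m(9) = 9.
Codeword c = [0, 4, 11, 9] ∈ F_13^4.


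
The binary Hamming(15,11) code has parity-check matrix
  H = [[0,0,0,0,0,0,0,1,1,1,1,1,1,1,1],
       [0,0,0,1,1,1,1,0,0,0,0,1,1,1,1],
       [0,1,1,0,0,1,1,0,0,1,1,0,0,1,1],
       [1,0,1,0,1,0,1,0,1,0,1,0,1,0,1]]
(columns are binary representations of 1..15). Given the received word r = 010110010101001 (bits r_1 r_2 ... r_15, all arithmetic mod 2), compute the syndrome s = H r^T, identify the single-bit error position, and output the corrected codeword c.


s = (0, 0, 1, 0)^T, error position = 2, corrected codeword c = 000110010101001

Compute s = H r^T mod 2 one row at a time:
  s_1 = 1 + 0 + 1 + 0 + 1 + 0 + 0 + 1 = 4 ≡ 0 (mod 2).
  s_2 = 1 + 1 + 0 + 0 + 1 + 0 + 0 + 1 = 4 ≡ 0 (mod 2).
  s_3 = 1 + 0 + 0 + 0 + 1 + 0 + 0 + 1 = 3 ≡ 1 (mod 2).
  s_4 = 0 + 0 + 1 + 0 + 0 + 0 + 0 + 1 = 2 ≡ 0 (mod 2).
s = (0, 0, 1, 0)^T — this equals column 2 of H (binary 0010), so error is at position 2.
Correct: flip bit 2 of r = 010110010101001 to get c = 000110010101001.


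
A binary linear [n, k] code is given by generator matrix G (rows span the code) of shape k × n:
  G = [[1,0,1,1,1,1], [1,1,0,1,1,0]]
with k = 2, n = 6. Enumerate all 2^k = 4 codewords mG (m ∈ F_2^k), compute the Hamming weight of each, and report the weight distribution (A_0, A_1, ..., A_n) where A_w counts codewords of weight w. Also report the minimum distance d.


Weight distribution: A_0 = 1, A_3 = 1, A_4 = 1, A_5 = 1. Minimum distance d = 3.

Enumerate all 2^2 = 4 messages m ∈ F_2^2.
For each, compute codeword c = mG in F_2^6, then tally its weight.
  m = 00 → c = 000000, weight = 0.
  m = 10 → c = 101111, weight = 5.
  m = 01 → c = 110110, weight = 4.
  m = 11 → c = 011001, weight = 3.
Tally weights:
  weight 0: 1 codewords.
  weight 3: 1 codewords.
  weight 4: 1 codewords.
  weight 5: 1 codewords.
Minimum distance d = smallest w > 0 with A_w > 0 = 3.
Sanity: Σ A_w = 4 = 2^2 = 4 ✓.


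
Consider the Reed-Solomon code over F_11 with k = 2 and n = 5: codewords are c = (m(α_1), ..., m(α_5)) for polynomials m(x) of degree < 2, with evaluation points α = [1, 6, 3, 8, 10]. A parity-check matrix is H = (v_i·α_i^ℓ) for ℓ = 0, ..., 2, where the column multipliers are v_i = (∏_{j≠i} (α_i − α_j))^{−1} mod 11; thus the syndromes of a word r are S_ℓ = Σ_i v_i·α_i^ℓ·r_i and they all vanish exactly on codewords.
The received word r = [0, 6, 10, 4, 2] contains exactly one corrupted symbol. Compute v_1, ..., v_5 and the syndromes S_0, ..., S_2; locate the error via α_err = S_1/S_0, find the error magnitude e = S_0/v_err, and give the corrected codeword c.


S = (10, 8, 2), error at position 3, error magnitude e = 1, c = [0, 6, 9, 4, 2].

Step 1: column multipliers v_i = (∏_{j≠i}(α_i − α_j))^{−1} mod 11.
  i = 1 (α = 1): (1−6)(1−3)(1−8)(1−10) = (−5)·(−2)·(−7)·(−9) = 630 ≡ 3, so v_1 = 3^{−1} = 4 (mod 11).
  i = 2 (α = 6): (6−1)(6−3)(6−8)(6−10) = 5·3·(−2)·(−4) = 120 ≡ 10, so v_2 = 10^{−1} = 10 (mod 11).
  i = 3 (α = 3): (3−1)(3−6)(3−8)(3−10) = 2·(−3)·(−5)·(−7) = −210 ≡ 10, so v_3 = 10^{−1} = 10 (mod 11).
  i = 4 (α = 8): (8−1)(8−6)(8−3)(8−10) = 7·2·5·(−2) = −140 ≡ 3, so v_4 = 3^{−1} = 4 (mod 11).
  i = 5 (α = 10): (10−1)(10−6)(10−3)(10−8) = 9·4·7·2 = 504 ≡ 9, so v_5 = 9^{−1} = 5 (mod 11).
  v = [4, 10, 10, 4, 5].
Step 2: syndromes of r = [0, 6, 10, 4, 2] (all sums mod 11).
  S_0 = Σ v_i r_i = 4·0 + 10·6 + 10·10 + 4·4 + 5·2 = 186 ≡ 10.
  S_1 = Σ v_i α_i r_i = 4·1·0 + 10·6·6 + 10·3·10 + 4·8·4 + 5·10·2 = 888 ≡ 8.
  α_i^2 mod 11 = [1, 3, 9, 9, 1].
  S_2 = Σ v_i α_i^2 r_i = 4·1·0 + 10·3·6 + 10·9·10 + 4·9·4 + 5·1·2 = 1234 ≡ 2.
  S = (10, 8, 2) ≠ 0, so r is not a codeword (an error is present).
Step 3: locate the error. For a single error e at position i, S_ℓ = v_i·e·α_i^ℓ, so α_err = S_1/S_0.
  S_0^{−1} = 10^{−1} = 10 (mod 11), so α_err = 8·10 = 80 ≡ 3 = α_3. Error position i = 3.
  Consistency check: S_2/S_1 = 2·7 = 14 ≡ 3 = α_err ✓ (single-error assumption holds).
Step 4: error magnitude e = S_0/v_3 = S_0·∏_{j≠3}(α_3 − α_j) = 10·10 = 100 ≡ 1 (mod 11).
Step 5: correct position 3: c_3 = r_3 − e = 10 − 1 ≡ 9 (mod 11). Hence c = [0, 6, 9, 4, 2].
  Check: interpolating c through the α_i gives m(x) = 1 + 10·x (degree < 2) with m(α_i) = c_i for every i, so c is indeed a codeword.


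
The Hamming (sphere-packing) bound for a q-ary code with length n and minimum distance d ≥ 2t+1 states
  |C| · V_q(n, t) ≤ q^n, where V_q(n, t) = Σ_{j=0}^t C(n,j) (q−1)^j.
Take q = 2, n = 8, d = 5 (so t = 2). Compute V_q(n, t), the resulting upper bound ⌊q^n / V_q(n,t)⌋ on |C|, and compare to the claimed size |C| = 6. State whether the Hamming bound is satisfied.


V_q(n, t) = 37, q^n = 256, Hamming bound = 6, |C| = 6 ≤ bound (satisfied).

Step 1: Compute V_q(n, t) = Σ_{j=0}^2 C(n, j) (q−1)^j.
  j = 0: C(8,0)·(1)^0 = 1·1 = 1.
  j = 1: C(8,1)·(1)^1 = 8·1 = 8.
  j = 2: C(8,2)·(1)^2 = 28·1 = 28.
  V_q(n, t) = 1 + 8 + 28 = 37.
Step 2: q^n = 2^8 = 256.
Step 3: Hamming bound ⌊q^n / V_q(n,t)⌋ = ⌊256/37⌋ = 6.
Step 4: Compare |C| = 6 to 6: satisfied.
The claimed |C| lies at the Hamming bound (tight).


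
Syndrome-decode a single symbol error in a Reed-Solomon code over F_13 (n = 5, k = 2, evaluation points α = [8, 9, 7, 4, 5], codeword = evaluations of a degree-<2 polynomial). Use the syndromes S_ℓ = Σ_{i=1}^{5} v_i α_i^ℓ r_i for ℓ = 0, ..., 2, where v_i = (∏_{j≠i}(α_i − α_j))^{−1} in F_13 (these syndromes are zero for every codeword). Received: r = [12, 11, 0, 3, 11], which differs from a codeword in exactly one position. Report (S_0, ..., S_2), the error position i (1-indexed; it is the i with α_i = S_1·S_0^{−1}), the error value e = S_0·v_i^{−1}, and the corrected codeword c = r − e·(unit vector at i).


S = (11, 3, 2), error at position 5, error magnitude e = 9, c = [12, 11, 0, 3, 2].

Step 1: column multipliers v_i = (∏_{j≠i}(α_i − α_j))^{−1} mod 13.
  i = 1 (α = 8): (8−9)(8−7)(8−4)(8−5) = (−1)·1·4·3 = −12 ≡ 1, so v_1 = 1^{−1} = 1 (mod 13).
  i = 2 (α = 9): (9−8)(9−7)(9−4)(9−5) = 1·2·5·4 = 40 ≡ 1, so v_2 = 1^{−1} = 1 (mod 13).
  i = 3 (α = 7): (7−8)(7−9)(7−4)(7−5) = (−1)·(−2)·3·2 = 12 ≡ 12, so v_3 = 12^{−1} = 12 (mod 13).
  i = 4 (α = 4): (4−8)(4−9)(4−7)(4−5) = (−4)·(−5)·(−3)·(−1) = 60 ≡ 8, so v_4 = 8^{−1} = 5 (mod 13).
  i = 5 (α = 5): (5−8)(5−9)(5−7)(5−4) = (−3)·(−4)·(−2)·1 = −24 ≡ 2, so v_5 = 2^{−1} = 7 (mod 13).
  v = [1, 1, 12, 5, 7].
Step 2: syndromes of r = [12, 11, 0, 3, 11] (all sums mod 13).
  S_0 = Σ v_i r_i = 1·12 + 1·11 + 12·0 + 5·3 + 7·11 = 115 ≡ 11.
  S_1 = Σ v_i α_i r_i = 1·8·12 + 1·9·11 + 12·7·0 + 5·4·3 + 7·5·11 = 640 ≡ 3.
  α_i^2 mod 13 = [12, 3, 10, 3, 12].
  S_2 = Σ v_i α_i^2 r_i = 1·12·12 + 1·3·11 + 12·10·0 + 5·3·3 + 7·12·11 = 1146 ≡ 2.
  S = (11, 3, 2) ≠ 0, so r is not a codeword (an error is present).
Step 3: locate the error. For a single error e at position i, S_ℓ = v_i·e·α_i^ℓ, so α_err = S_1/S_0.
  S_0^{−1} = 11^{−1} = 6 (mod 13), so α_err = 3·6 = 18 ≡ 5 = α_5. Error position i = 5.
  Consistency check: S_2/S_1 = 2·9 = 18 ≡ 5 = α_err ✓ (single-error assumption holds).
Step 4: error magnitude e = S_0/v_5 = S_0·∏_{j≠5}(α_5 − α_j) = 11·2 = 22 ≡ 9 (mod 13).
Step 5: correct position 5: c_5 = r_5 − e = 11 − 9 ≡ 2 (mod 13). Hence c = [12, 11, 0, 3, 2].
  Check: interpolating c through the α_i gives m(x) = 7 + 12·x (degree < 2) with m(α_i) = c_i for every i, so c is indeed a codeword.


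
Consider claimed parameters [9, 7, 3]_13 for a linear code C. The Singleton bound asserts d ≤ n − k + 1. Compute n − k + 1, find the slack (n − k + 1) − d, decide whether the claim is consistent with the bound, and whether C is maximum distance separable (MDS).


Singleton RHS = n − k + 1 = 3, slack = 0, bound satisfied, MDS.

Singleton bound: d ≤ n − k + 1.
Here n = 9, k = 7, so n − k + 1 = 3.
Given d = 3, check d ≤ 3: YES.
Slack = (n − k + 1) − d = 0.
The code is MDS (slack = 0).
Description: the claimed parameters are [9, 7, 3]_13; such a code would be MDS (meets Singleton bound).


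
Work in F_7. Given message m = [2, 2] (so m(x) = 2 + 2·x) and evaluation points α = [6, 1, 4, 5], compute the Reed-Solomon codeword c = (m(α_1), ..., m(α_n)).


c = [0, 4, 3, 5]

Message polynomial: m(x) = 2 + 2·x (mod 7).
For each evaluation point α_i, compute m(α_i) mod 7:
  α_1 = 6: Horner steps 2 → 0, so m(6) = 0.
  α_2 = 1: Horner steps 2 → 4, so m(1) = 4.
  α_3 = 4: Horner steps 2 → 3, so m(4) = 3.
  α_4 = 5: Horner steps 2 → 5, so m(5) = 5.
Codeword c = [0, 4, 3, 5] ∈ F_7^4.


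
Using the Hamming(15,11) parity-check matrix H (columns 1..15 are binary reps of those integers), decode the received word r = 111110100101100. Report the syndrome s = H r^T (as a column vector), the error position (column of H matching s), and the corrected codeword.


s = (1, 1, 0, 1)^T, error position = 13, corrected codeword c = 111110100101000

Compute s = H r^T mod 2 one row at a time:
  s_1 = 0 + 0 + 1 + 0 + 1 + 1 + 0 + 0 = 3 ≡ 1 (mod 2).
  s_2 = 1 + 1 + 0 + 1 + 1 + 1 + 0 + 0 = 5 ≡ 1 (mod 2).
  s_3 = 1 + 1 + 0 + 1 + 1 + 0 + 0 + 0 = 4 ≡ 0 (mod 2).
  s_4 = 1 + 1 + 1 + 1 + 0 + 0 + 1 + 0 = 5 ≡ 1 (mod 2).
s = (1, 1, 0, 1)^T — this equals column 13 of H (binary 1101), so error is at position 13.
Correct: flip bit 13 of r = 111110100101100 to get c = 111110100101000.


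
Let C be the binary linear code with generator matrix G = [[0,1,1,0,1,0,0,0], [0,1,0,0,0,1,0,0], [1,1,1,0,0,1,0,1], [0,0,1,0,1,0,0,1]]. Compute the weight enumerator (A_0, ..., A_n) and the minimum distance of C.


Weight distribution: A_0 = 1, A_2 = 4, A_3 = 6, A_4 = 3, A_5 = 2. Minimum distance d = 2.

Enumerate all 2^4 = 16 messages m ∈ F_2^4.
For each, compute codeword c = mG in F_2^8, then tally its weight.
  m = 0000 → c = 00000000, weight = 0.
  m = 1000 → c = 01101000, weight = 3.
  m = 0100 → c = 01000100, weight = 2.
  m = 1100 → c = 00101100, weight = 3.
  m = 0010 → c = 11100101, weight = 5.
  m = 1010 → c = 10001101, weight = 4.
  m = 0110 → c = 10100001, weight = 3.
  m = 1110 → c = 11001001, weight = 4.
  m = 0001 → c = 00101001, weight = 3.
  m = 1001 → c = 01000001, weight = 2.
  m = 0101 → c = 01101101, weight = 5.
  m = 1101 → c = 00000101, weight = 2.
  m = 0011 → c = 11001100, weight = 4.
  m = 1011 → c = 10100100, weight = 3.
  m = 0111 → c = 10001000, weight = 2.
  m = 1111 → c = 11100000, weight = 3.
Tally weights:
  weight 0: 1 codewords.
  weight 2: 4 codewords.
  weight 3: 6 codewords.
  weight 4: 3 codewords.
  weight 5: 2 codewords.
Minimum distance d = smallest w > 0 with A_w > 0 = 2.
Sanity: Σ A_w = 16 = 2^4 = 16 ✓.


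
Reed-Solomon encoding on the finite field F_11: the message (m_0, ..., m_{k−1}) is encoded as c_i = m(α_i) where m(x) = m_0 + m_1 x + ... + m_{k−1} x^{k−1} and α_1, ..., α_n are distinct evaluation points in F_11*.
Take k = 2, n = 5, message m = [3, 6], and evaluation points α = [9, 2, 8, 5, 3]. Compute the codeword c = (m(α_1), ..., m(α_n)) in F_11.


c = [2, 4, 7, 0, 10]

Message polynomial: m(x) = 3 + 6·x (mod 11).
For each evaluation point α_i, compute m(α_i) mod 11:
  α_1 = 9: Horner steps 6 → 2, so m(9) = 2.
  α_2 = 2: Horner steps 6 → 4, so m(2) = 4.
  α_3 = 8: Horner steps 6 → 7, so m(8) = 7.
  α_4 = 5: Horner steps 6 → 0, so m(5) = 0.
  α_5 = 3: Horner steps 6 → 10, so m(3) = 10.
Codeword c = [2, 4, 7, 0, 10] ∈ F_11^5.


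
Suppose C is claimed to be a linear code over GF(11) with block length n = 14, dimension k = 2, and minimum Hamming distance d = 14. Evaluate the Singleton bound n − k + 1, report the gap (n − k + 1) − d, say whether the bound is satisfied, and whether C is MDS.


Singleton RHS = n − k + 1 = 13, slack = -1, bound violated (no such code; not MDS).

Singleton bound: d ≤ n − k + 1.
Here n = 14, k = 2, so n − k + 1 = 13.
Given d = 14, check d ≤ 13: NO.
Slack = (n − k + 1) − d = -1.
The slack is negative: d = 14 exceeds n − k + 1 = 13 by 1, so the Singleton bound is violated and no linear [14, 2, 14]_11 code can exist. In particular it is not MDS (MDS requires d = n − k + 1 exactly).
Description: the claimed parameters are [14, 2, 14]_11; such a code would be impossible (violates the Singleton bound).


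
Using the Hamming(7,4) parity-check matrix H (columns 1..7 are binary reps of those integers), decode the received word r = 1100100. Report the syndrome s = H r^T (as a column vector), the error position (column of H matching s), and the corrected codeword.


s = (1, 1, 0)^T, error position = 6, corrected codeword c = 1100110

Compute s = H r^T mod 2 one row at a time:
  s_1 = 0 + 1 + 0 + 0 = 1 ≡ 1 (mod 2).
  s_2 = 1 + 0 + 0 + 0 = 1 ≡ 1 (mod 2).
  s_3 = 1 + 0 + 1 + 0 = 2 ≡ 0 (mod 2).
s = (1, 1, 0)^T — this equals column 6 of H (binary 110), so error is at position 6.
Correct: flip bit 6 of r = 1100100 to get c = 1100110.


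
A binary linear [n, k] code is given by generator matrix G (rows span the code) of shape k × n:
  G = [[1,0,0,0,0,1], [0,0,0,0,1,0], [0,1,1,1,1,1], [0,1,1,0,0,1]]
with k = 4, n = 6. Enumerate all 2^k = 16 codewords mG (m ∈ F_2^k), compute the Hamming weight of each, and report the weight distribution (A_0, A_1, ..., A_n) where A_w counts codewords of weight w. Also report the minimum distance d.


Weight distribution: A_0 = 1, A_1 = 2, A_2 = 2, A_3 = 4, A_4 = 5, A_5 = 2. Minimum distance d = 1.

Enumerate all 2^4 = 16 messages m ∈ F_2^4.
For each, compute codeword c = mG in F_2^6, then tally its weight.
  m = 0000 → c = 000000, weight = 0.
  m = 1000 → c = 100001, weight = 2.
  m = 0100 → c = 000010, weight = 1.
  m = 1100 → c = 100011, weight = 3.
  m = 0010 → c = 011111, weight = 5.
  m = 1010 → c = 111110, weight = 5.
  m = 0110 → c = 011101, weight = 4.
  m = 1110 → c = 111100, weight = 4.
  m = 0001 → c = 011001, weight = 3.
  m = 1001 → c = 111000, weight = 3.
  m = 0101 → c = 011011, weight = 4.
  m = 1101 → c = 111010, weight = 4.
  m = 0011 → c = 000110, weight = 2.
  m = 1011 → c = 100111, weight = 4.
  m = 0111 → c = 000100, weight = 1.
  m = 1111 → c = 100101, weight = 3.
Tally weights:
  weight 0: 1 codewords.
  weight 1: 2 codewords.
  weight 2: 2 codewords.
  weight 3: 4 codewords.
  weight 4: 5 codewords.
  weight 5: 2 codewords.
Minimum distance d = smallest w > 0 with A_w > 0 = 1.
Sanity: Σ A_w = 16 = 2^4 = 16 ✓.


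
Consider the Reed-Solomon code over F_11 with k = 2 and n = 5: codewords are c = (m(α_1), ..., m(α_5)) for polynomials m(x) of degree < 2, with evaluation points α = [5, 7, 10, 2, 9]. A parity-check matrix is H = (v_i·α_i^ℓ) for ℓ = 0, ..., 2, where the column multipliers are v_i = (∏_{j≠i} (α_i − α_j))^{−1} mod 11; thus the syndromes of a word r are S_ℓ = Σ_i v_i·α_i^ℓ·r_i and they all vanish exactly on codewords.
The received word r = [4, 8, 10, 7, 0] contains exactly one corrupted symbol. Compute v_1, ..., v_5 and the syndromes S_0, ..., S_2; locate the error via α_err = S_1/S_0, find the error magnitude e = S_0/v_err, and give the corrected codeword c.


S = (10, 4, 6), error at position 2, error magnitude e = 6, c = [4, 2, 10, 7, 0].

Step 1: column multipliers v_i = (∏_{j≠i}(α_i − α_j))^{−1} mod 11.
  i = 1 (α = 5): (5−7)(5−10)(5−2)(5−9) = (−2)·(−5)·3·(−4) = −120 ≡ 1, so v_1 = 1^{−1} = 1 (mod 11).
  i = 2 (α = 7): (7−5)(7−10)(7−2)(7−9) = 2·(−3)·5·(−2) = 60 ≡ 5, so v_2 = 5^{−1} = 9 (mod 11).
  i = 3 (α = 10): (10−5)(10−7)(10−2)(10−9) = 5·3·8·1 = 120 ≡ 10, so v_3 = 10^{−1} = 10 (mod 11).
  i = 4 (α = 2): (2−5)(2−7)(2−10)(2−9) = (−3)·(−5)·(−8)·(−7) = 840 ≡ 4, so v_4 = 4^{−1} = 3 (mod 11).
  i = 5 (α = 9): (9−5)(9−7)(9−10)(9−2) = 4·2·(−1)·7 = −56 ≡ 10, so v_5 = 10^{−1} = 10 (mod 11).
  v = [1, 9, 10, 3, 10].
Step 2: syndromes of r = [4, 8, 10, 7, 0] (all sums mod 11).
  S_0 = Σ v_i r_i = 1·4 + 9·8 + 10·10 + 3·7 + 10·0 = 197 ≡ 10.
  S_1 = Σ v_i α_i r_i = 1·5·4 + 9·7·8 + 10·10·10 + 3·2·7 + 10·9·0 = 1566 ≡ 4.
  α_i^2 mod 11 = [3, 5, 1, 4, 4].
  S_2 = Σ v_i α_i^2 r_i = 1·3·4 + 9·5·8 + 10·1·10 + 3·4·7 + 10·4·0 = 556 ≡ 6.
  S = (10, 4, 6) ≠ 0, so r is not a codeword (an error is present).
Step 3: locate the error. For a single error e at position i, S_ℓ = v_i·e·α_i^ℓ, so α_err = S_1/S_0.
  S_0^{−1} = 10^{−1} = 10 (mod 11), so α_err = 4·10 = 40 ≡ 7 = α_2. Error position i = 2.
  Consistency check: S_2/S_1 = 6·3 = 18 ≡ 7 = α_err ✓ (single-error assumption holds).
Step 4: error magnitude e = S_0/v_2 = S_0·∏_{j≠2}(α_2 − α_j) = 10·5 = 50 ≡ 6 (mod 11).
Step 5: correct position 2: c_2 = r_2 − e = 8 − 6 ≡ 2 (mod 11). Hence c = [4, 2, 10, 7, 0].
  Check: interpolating c through the α_i gives m(x) = 9 + 10·x (degree < 2) with m(α_i) = c_i for every i, so c is indeed a codeword.


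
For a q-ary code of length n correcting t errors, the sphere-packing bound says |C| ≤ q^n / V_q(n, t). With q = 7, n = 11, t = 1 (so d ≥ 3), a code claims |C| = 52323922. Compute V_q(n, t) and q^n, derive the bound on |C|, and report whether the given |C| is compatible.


V_q(n, t) = 67, q^n = 1977326743, Hamming bound = 29512339, |C| = 52323922 > bound (violated).

Step 1: Compute V_q(n, t) = Σ_{j=0}^1 C(n, j) (q−1)^j.
  j = 0: C(11,0)·(6)^0 = 1·1 = 1.
  j = 1: C(11,1)·(6)^1 = 11·6 = 66.
  V_q(n, t) = 1 + 66 = 67.
Step 2: q^n = 7^11 = 1977326743.
Step 3: Hamming bound ⌊q^n / V_q(n,t)⌋ = ⌊1977326743/67⌋ = 29512339.
Step 4: Compare |C| = 52323922 to 29512339: violated.
The claimed |C| lies above the Hamming bound, so no 7-ary code of length 11 with d ≥ 3 can have 52323922 codewords.


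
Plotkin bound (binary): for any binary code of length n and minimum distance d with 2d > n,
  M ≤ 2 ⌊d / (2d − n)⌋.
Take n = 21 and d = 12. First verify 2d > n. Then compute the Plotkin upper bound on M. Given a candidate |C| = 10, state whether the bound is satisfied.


Plotkin bound M ≤ 8; given |C| = 10 > bound (violated).

Check applicability: 2d = 24, n = 21.
2d − n = 3 > 0, so Plotkin applies.
Compute d/(2d−n) = 12/3 ≈ 4.0000.
⌊d/(2d−n)⌋ = 4.
Plotkin bound: M ≤ 2·4 = 8.
Given |C| = 10, check: VIOLATED.
This |C| is above the Plotkin bound, so no binary code with n = 21, d = 12 and 10 codewords exists.


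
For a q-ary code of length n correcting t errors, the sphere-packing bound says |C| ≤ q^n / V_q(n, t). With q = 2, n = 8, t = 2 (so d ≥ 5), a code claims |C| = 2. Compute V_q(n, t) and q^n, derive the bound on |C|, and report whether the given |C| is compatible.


V_q(n, t) = 37, q^n = 256, Hamming bound = 6, |C| = 2 ≤ bound (satisfied).

Step 1: Compute V_q(n, t) = Σ_{j=0}^2 C(n, j) (q−1)^j.
  j = 0: C(8,0)·(1)^0 = 1·1 = 1.
  j = 1: C(8,1)·(1)^1 = 8·1 = 8.
  j = 2: C(8,2)·(1)^2 = 28·1 = 28.
  V_q(n, t) = 1 + 8 + 28 = 37.
Step 2: q^n = 2^8 = 256.
Step 3: Hamming bound ⌊q^n / V_q(n,t)⌋ = ⌊256/37⌋ = 6.
Step 4: Compare |C| = 2 to 6: satisfied.
The claimed |C| lies below the Hamming bound.


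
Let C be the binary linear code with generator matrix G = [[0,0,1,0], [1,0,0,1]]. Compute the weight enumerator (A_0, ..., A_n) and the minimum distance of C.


Weight distribution: A_0 = 1, A_1 = 1, A_2 = 1, A_3 = 1. Minimum distance d = 1.

Enumerate all 2^2 = 4 messages m ∈ F_2^2.
For each, compute codeword c = mG in F_2^4, then tally its weight.
  m = 00 → c = 0000, weight = 0.
  m = 10 → c = 0010, weight = 1.
  m = 01 → c = 1001, weight = 2.
  m = 11 → c = 1011, weight = 3.
Tally weights:
  weight 0: 1 codewords.
  weight 1: 1 codewords.
  weight 2: 1 codewords.
  weight 3: 1 codewords.
Minimum distance d = smallest w > 0 with A_w > 0 = 1.
Sanity: Σ A_w = 4 = 2^2 = 4 ✓.


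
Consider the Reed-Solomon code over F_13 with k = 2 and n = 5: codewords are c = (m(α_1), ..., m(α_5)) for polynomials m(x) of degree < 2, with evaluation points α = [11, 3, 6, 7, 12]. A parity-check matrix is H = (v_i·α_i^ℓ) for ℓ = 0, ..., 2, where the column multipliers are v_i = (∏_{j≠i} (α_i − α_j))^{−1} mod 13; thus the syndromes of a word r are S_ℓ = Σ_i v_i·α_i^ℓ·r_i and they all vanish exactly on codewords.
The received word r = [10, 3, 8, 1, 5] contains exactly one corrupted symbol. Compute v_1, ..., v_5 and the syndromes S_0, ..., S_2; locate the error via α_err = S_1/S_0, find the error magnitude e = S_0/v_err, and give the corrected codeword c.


S = (7, 12, 2), error at position 1, error magnitude e = 11, c = [12, 3, 8, 1, 5].

Step 1: column multipliers v_i = (∏_{j≠i}(α_i − α_j))^{−1} mod 13.
  i = 1 (α = 11): (11−3)(11−6)(11−7)(11−12) = 8·5·4·(−1) = −160 ≡ 9, so v_1 = 9^{−1} = 3 (mod 13).
  i = 2 (α = 3): (3−11)(3−6)(3−7)(3−12) = (−8)·(−3)·(−4)·(−9) = 864 ≡ 6, so v_2 = 6^{−1} = 11 (mod 13).
  i = 3 (α = 6): (6−11)(6−3)(6−7)(6−12) = (−5)·3·(−1)·(−6) = −90 ≡ 1, so v_3 = 1^{−1} = 1 (mod 13).
  i = 4 (α = 7): (7−11)(7−3)(7−6)(7−12) = (−4)·4·1·(−5) = 80 ≡ 2, so v_4 = 2^{−1} = 7 (mod 13).
  i = 5 (α = 12): (12−11)(12−3)(12−6)(12−7) = 1·9·6·5 = 270 ≡ 10, so v_5 = 10^{−1} = 4 (mod 13).
  v = [3, 11, 1, 7, 4].
Step 2: syndromes of r = [10, 3, 8, 1, 5] (all sums mod 13).
  S_0 = Σ v_i r_i = 3·10 + 11·3 + 1·8 + 7·1 + 4·5 = 98 ≡ 7.
  S_1 = Σ v_i α_i r_i = 3·11·10 + 11·3·3 + 1·6·8 + 7·7·1 + 4·12·5 = 766 ≡ 12.
  α_i^2 mod 13 = [4, 9, 10, 10, 1].
  S_2 = Σ v_i α_i^2 r_i = 3·4·10 + 11·9·3 + 1·10·8 + 7·10·1 + 4·1·5 = 587 ≡ 2.
  S = (7, 12, 2) ≠ 0, so r is not a codeword (an error is present).
Step 3: locate the error. For a single error e at position i, S_ℓ = v_i·e·α_i^ℓ, so α_err = S_1/S_0.
  S_0^{−1} = 7^{−1} = 2 (mod 13), so α_err = 12·2 = 24 ≡ 11 = α_1. Error position i = 1.
  Consistency check: S_2/S_1 = 2·12 = 24 ≡ 11 = α_err ✓ (single-error assumption holds).
Step 4: error magnitude e = S_0/v_1 = S_0·∏_{j≠1}(α_1 − α_j) = 7·9 = 63 ≡ 11 (mod 13).
Step 5: correct position 1: c_1 = r_1 − e = 10 − 11 ≡ 12 (mod 13). Hence c = [12, 3, 8, 1, 5].
  Check: interpolating c through the α_i gives m(x) = 11 + 6·x (degree < 2) with m(α_i) = c_i for every i, so c is indeed a codeword.


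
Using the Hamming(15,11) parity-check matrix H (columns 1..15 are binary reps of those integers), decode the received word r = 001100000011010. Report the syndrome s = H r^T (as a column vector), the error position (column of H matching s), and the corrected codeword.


s = (1, 1, 1, 0)^T, error position = 14, corrected codeword c = 001100000011000

Compute s = H r^T mod 2 one row at a time:
  s_1 = 0 + 0 + 0 + 1 + 1 + 0 + 1 + 0 = 3 ≡ 1 (mod 2).
  s_2 = 1 + 0 + 0 + 0 + 1 + 0 + 1 + 0 = 3 ≡ 1 (mod 2).
  s_3 = 0 + 1 + 0 + 0 + 0 + 1 + 1 + 0 = 3 ≡ 1 (mod 2).
  s_4 = 0 + 1 + 0 + 0 + 0 + 1 + 0 + 0 = 2 ≡ 0 (mod 2).
s = (1, 1, 1, 0)^T — this equals column 14 of H (binary 1110), so error is at position 14.
Correct: flip bit 14 of r = 001100000011010 to get c = 001100000011000.


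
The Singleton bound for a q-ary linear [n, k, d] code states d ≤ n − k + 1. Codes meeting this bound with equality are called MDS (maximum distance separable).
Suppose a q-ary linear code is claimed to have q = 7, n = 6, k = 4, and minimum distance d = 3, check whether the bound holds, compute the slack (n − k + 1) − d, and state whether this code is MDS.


Singleton RHS = n − k + 1 = 3, slack = 0, bound satisfied, MDS.

Singleton bound: d ≤ n − k + 1.
Here n = 6, k = 4, so n − k + 1 = 3.
Given d = 3, check d ≤ 3: YES.
Slack = (n − k + 1) − d = 0.
The code is MDS (slack = 0).
Description: the claimed parameters are [6, 4, 3]_7; such a code would be MDS (meets Singleton bound).


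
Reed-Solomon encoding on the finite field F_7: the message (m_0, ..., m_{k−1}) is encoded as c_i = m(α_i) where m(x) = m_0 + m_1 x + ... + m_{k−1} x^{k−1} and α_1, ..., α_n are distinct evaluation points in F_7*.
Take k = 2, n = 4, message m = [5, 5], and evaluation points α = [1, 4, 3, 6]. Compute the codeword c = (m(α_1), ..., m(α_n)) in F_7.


c = [3, 4, 6, 0]

Message polynomial: m(x) = 5 + 5·x (mod 7).
For each evaluation point α_i, compute m(α_i) mod 7:
  α_1 = 1: Horner steps 5 → 3, so m(1) = 3.
  α_2 = 4: Horner steps 5 → 4, so m(4) = 4.
  α_3 = 3: Horner steps 5 → 6, so m(3) = 6.
  α_4 = 6: Horner steps 5 → 0, so m(6) = 0.
Codeword c = [3, 4, 6, 0] ∈ F_7^4.


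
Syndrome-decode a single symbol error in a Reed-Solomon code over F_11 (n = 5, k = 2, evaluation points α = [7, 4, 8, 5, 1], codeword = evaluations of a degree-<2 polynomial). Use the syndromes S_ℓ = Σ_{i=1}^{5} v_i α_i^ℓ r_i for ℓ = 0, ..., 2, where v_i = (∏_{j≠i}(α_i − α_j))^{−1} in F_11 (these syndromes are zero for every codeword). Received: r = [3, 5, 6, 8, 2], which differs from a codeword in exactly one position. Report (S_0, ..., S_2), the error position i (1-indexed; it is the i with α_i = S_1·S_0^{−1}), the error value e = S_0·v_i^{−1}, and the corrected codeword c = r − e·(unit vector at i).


S = (8, 8, 8), error at position 5, error magnitude e = 6, c = [3, 5, 6, 8, 7].

Step 1: column multipliers v_i = (∏_{j≠i}(α_i − α_j))^{−1} mod 11.
  i = 1 (α = 7): (7−4)(7−8)(7−5)(7−1) = 3·(−1)·2·6 = −36 ≡ 8, so v_1 = 8^{−1} = 7 (mod 11).
  i = 2 (α = 4): (4−7)(4−8)(4−5)(4−1) = (−3)·(−4)·(−1)·3 = −36 ≡ 8, so v_2 = 8^{−1} = 7 (mod 11).
  i = 3 (α = 8): (8−7)(8−4)(8−5)(8−1) = 1·4·3·7 = 84 ≡ 7, so v_3 = 7^{−1} = 8 (mod 11).
  i = 4 (α = 5): (5−7)(5−4)(5−8)(5−1) = (−2)·1·(−3)·4 = 24 ≡ 2, so v_4 = 2^{−1} = 6 (mod 11).
  i = 5 (α = 1): (1−7)(1−4)(1−8)(1−5) = (−6)·(−3)·(−7)·(−4) = 504 ≡ 9, so v_5 = 9^{−1} = 5 (mod 11).
  v = [7, 7, 8, 6, 5].
Step 2: syndromes of r = [3, 5, 6, 8, 2] (all sums mod 11).
  S_0 = Σ v_i r_i = 7·3 + 7·5 + 8·6 + 6·8 + 5·2 = 162 ≡ 8.
  S_1 = Σ v_i α_i r_i = 7·7·3 + 7·4·5 + 8·8·6 + 6·5·8 + 5·1·2 = 921 ≡ 8.
  α_i^2 mod 11 = [5, 5, 9, 3, 1].
  S_2 = Σ v_i α_i^2 r_i = 7·5·3 + 7·5·5 + 8·9·6 + 6·3·8 + 5·1·2 = 866 ≡ 8.
  S = (8, 8, 8) ≠ 0, so r is not a codeword (an error is present).
Step 3: locate the error. For a single error e at position i, S_ℓ = v_i·e·α_i^ℓ, so α_err = S_1/S_0.
  S_0^{−1} = 8^{−1} = 7 (mod 11), so α_err = 8·7 = 56 ≡ 1 = α_5. Error position i = 5.
  Consistency check: S_2/S_1 = 8·7 = 56 ≡ 1 = α_err ✓ (single-error assumption holds).
Step 4: error magnitude e = S_0/v_5 = S_0·∏_{j≠5}(α_5 − α_j) = 8·9 = 72 ≡ 6 (mod 11).
Step 5: correct position 5: c_5 = r_5 − e = 2 − 6 ≡ 7 (mod 11). Hence c = [3, 5, 6, 8, 7].
  Check: interpolating c through the α_i gives m(x) = 4 + 3·x (degree < 2) with m(α_i) = c_i for every i, so c is indeed a codeword.


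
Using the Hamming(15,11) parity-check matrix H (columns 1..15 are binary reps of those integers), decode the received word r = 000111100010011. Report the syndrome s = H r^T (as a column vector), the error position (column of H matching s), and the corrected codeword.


s = (1, 0, 1, 0)^T, error position = 10, corrected codeword c = 000111100110011

Compute s = H r^T mod 2 one row at a time:
  s_1 = 0 + 0 + 0 + 1 + 0 + 0 + 1 + 1 = 3 ≡ 1 (mod 2).
  s_2 = 1 + 1 + 1 + 1 + 0 + 0 + 1 + 1 = 6 ≡ 0 (mod 2).
  s_3 = 0 + 0 + 1 + 1 + 0 + 1 + 1 + 1 = 5 ≡ 1 (mod 2).
  s_4 = 0 + 0 + 1 + 1 + 0 + 1 + 0 + 1 = 4 ≡ 0 (mod 2).
s = (1, 0, 1, 0)^T — this equals column 10 of H (binary 1010), so error is at position 10.
Correct: flip bit 10 of r = 000111100010011 to get c = 000111100110011.


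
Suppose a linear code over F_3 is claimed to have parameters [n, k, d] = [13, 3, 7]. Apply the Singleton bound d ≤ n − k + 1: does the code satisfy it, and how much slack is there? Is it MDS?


Singleton RHS = n − k + 1 = 11, slack = 4, bound satisfied, not MDS.

Singleton bound: d ≤ n − k + 1.
Here n = 13, k = 3, so n − k + 1 = 11.
Given d = 7, check d ≤ 11: YES.
Slack = (n − k + 1) − d = 4.
The code is NOT MDS (slack = 4 > 0).
Description: the claimed parameters are [13, 3, 7]_3; such a code would be non-MDS.


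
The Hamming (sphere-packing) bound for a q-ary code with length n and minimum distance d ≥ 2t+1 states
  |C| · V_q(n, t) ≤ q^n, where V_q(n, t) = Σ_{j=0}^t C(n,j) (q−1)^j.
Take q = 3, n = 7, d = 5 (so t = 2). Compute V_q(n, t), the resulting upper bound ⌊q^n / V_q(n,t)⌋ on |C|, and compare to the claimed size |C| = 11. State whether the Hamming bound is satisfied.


V_q(n, t) = 99, q^n = 2187, Hamming bound = 22, |C| = 11 ≤ bound (satisfied).

Step 1: Compute V_q(n, t) = Σ_{j=0}^2 C(n, j) (q−1)^j.
  j = 0: C(7,0)·(2)^0 = 1·1 = 1.
  j = 1: C(7,1)·(2)^1 = 7·2 = 14.
  j = 2: C(7,2)·(2)^2 = 21·4 = 84.
  V_q(n, t) = 1 + 14 + 84 = 99.
Step 2: q^n = 3^7 = 2187.
Step 3: Hamming bound ⌊q^n / V_q(n,t)⌋ = ⌊2187/99⌋ = 22.
Step 4: Compare |C| = 11 to 22: satisfied.
The claimed |C| lies below the Hamming bound.


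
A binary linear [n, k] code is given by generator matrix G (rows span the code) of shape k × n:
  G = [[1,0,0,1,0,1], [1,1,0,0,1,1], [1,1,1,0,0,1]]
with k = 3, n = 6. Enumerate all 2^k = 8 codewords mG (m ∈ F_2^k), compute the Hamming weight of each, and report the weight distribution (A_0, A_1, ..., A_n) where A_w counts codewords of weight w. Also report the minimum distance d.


Weight distribution: A_0 = 1, A_2 = 1, A_3 = 3, A_4 = 2, A_5 = 1. Minimum distance d = 2.

Enumerate all 2^3 = 8 messages m ∈ F_2^3.
For each, compute codeword c = mG in F_2^6, then tally its weight.
  m = 000 → c = 000000, weight = 0.
  m = 100 → c = 100101, weight = 3.
  m = 010 → c = 110011, weight = 4.
  m = 110 → c = 010110, weight = 3.
  m = 001 → c = 111001, weight = 4.
  m = 101 → c = 011100, weight = 3.
  m = 011 → c = 001010, weight = 2.
  m = 111 → c = 101111, weight = 5.
Tally weights:
  weight 0: 1 codewords.
  weight 2: 1 codewords.
  weight 3: 3 codewords.
  weight 4: 2 codewords.
  weight 5: 1 codewords.
Minimum distance d = smallest w > 0 with A_w > 0 = 2.
Sanity: Σ A_w = 8 = 2^3 = 8 ✓.


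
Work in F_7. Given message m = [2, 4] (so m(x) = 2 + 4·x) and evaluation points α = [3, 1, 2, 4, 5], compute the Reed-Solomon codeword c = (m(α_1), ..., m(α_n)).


c = [0, 6, 3, 4, 1]

Message polynomial: m(x) = 2 + 4·x (mod 7).
For each evaluation point α_i, compute m(α_i) mod 7:
  α_1 = 3: Horner steps 4 → 0, so m(3) = 0.
  α_2 = 1: Horner steps 4 → 6, so m(1) = 6.
  α_3 = 2: Horner steps 4 → 3, so m(2) = 3.
  α_4 = 4: Horner steps 4 → 4, so m(4) = 4.
  α_5 = 5: Horner steps 4 → 1, so m(5) = 1.
Codeword c = [0, 6, 3, 4, 1] ∈ F_7^5.
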